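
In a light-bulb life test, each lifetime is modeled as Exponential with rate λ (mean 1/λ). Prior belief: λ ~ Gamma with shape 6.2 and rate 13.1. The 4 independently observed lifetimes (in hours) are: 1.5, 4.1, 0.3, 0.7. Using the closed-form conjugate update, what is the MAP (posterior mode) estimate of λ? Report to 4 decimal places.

0.4670

With a Gamma(shape α, rate β) prior on the exponential rate λ, the posterior after n observations with total T = Σxᵢ is Gamma(α+n, β+T).
Sum of observations T = 6.6 hours; n = 4.
Posterior: Gamma(6.2+4, 13.1+6.6) = Gamma(10.2, 19.7).
Mode = (α−1)/β = 0.4670.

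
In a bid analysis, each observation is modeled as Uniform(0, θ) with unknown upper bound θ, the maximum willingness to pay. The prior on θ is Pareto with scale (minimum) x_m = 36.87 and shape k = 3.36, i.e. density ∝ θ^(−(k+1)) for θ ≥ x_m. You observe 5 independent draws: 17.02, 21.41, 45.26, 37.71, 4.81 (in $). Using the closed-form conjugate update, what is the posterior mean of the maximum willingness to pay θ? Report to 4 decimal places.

A Pareto(scale x_m, shape k) prior on the upper bound θ of Uniform(0, θ) is conjugate: posterior is Pareto(max(x_m, max xᵢ), k + n).
Sample maximum = 45.26; prior scale x_m = 36.87 → posterior scale = max = 45.26.
Posterior shape = 3.36 + 5 = 8.36.
E[θ|data] = k·x_m/(k−1) = 8.36·45.26/7.36 = 51.4095.

51.4095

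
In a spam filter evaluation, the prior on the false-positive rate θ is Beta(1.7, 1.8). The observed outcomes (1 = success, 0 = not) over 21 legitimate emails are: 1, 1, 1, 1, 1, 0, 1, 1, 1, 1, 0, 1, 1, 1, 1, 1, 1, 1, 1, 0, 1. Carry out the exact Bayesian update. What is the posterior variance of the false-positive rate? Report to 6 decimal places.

0.006178

The Beta prior is conjugate to a Binomial/Bernoulli likelihood; the update adds successes to α and failures to β.
Posterior: Beta(α+k, β+n−k) = Beta(1.7+18, 1.8+3) = Beta(19.7, 4.8).
Var = αβ/((α+β)²(α+β+1)) = 19.7·4.8/(24.5²·25.5) = 0.006178.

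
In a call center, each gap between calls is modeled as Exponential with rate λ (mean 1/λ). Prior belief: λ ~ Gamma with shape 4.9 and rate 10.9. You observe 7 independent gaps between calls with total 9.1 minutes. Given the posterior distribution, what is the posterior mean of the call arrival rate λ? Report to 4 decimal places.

With a Gamma(shape α, rate β) prior on the exponential rate λ, the posterior after n observations with total T = Σxᵢ is Gamma(α+n, β+T).
Posterior: Gamma(4.9+7, 10.9+9.1) = Gamma(11.9, 20.0).
Posterior mean of λ = α/β = 11.9/20.0 = 0.5950.

0.5950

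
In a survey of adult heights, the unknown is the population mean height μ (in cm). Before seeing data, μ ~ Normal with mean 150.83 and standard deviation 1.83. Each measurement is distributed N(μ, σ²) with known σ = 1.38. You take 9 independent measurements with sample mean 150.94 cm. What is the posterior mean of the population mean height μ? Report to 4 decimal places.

150.9335

For Normal data with known variance σ², a Normal(μ₀, σ₀²) prior on μ is conjugate. Posterior precision = 1/σ₀² + n/σ²; posterior mean is the precision-weighted average of μ₀ and x̄.
n·x̄ = 9·150.94 = 1358.46.
σ₀² = 1.83² = 3.3489, σ² = 1.38² = 1.9044; σ² + n·σ₀² = 1.9044 + 9·3.3489 = 32.0445.
Posterior mean = (μ₀/σ₀² + n·x̄/σ²)/(1/σ₀² + n/σ²) = (σ²·μ₀ + σ₀²·n·x̄)/(σ² + n·σ₀²) = (1.9044·150.83 + 3.3489·1358.46)/32.0445 = 4836.587346/32.0445 = 150.9335.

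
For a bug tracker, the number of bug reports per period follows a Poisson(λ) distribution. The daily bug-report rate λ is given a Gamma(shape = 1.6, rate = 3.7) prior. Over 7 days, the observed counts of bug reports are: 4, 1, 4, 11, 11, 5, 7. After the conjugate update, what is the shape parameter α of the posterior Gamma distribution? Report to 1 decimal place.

With a Gamma(shape α, rate β) prior, the Poisson likelihood is conjugate: the posterior is Gamma(α + ΣXᵢ, β + n).
Sum of counts S = 43 over n = 7 days.
Posterior: Gamma(α+S, β+n) = Gamma(1.6+43, 3.7+7) = Gamma(44.6, 10.7).
Posterior α = 44.6.

44.6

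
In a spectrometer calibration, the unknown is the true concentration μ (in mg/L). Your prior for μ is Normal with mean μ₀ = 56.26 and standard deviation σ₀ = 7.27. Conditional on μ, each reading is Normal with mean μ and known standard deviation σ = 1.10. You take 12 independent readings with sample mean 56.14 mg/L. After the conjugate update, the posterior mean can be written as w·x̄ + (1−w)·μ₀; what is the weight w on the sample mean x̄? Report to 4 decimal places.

0.9981

For Normal data with known variance σ², a Normal(μ₀, σ₀²) prior on μ is conjugate. Posterior precision = 1/σ₀² + n/σ²; posterior mean is the precision-weighted average of μ₀ and x̄.
σ₀² = 7.27² = 52.8529, σ² = 1.10² = 1.21. Prior precision 1/σ₀² = 1/52.8529; data precision n/σ² = 12/1.21.
w = (n/σ²)/(1/σ₀² + n/σ²) = n·σ₀²/(σ² + n·σ₀²) = 12·52.8529/(1.21 + 12·52.8529) = 634.2348/635.4448 = 0.9981.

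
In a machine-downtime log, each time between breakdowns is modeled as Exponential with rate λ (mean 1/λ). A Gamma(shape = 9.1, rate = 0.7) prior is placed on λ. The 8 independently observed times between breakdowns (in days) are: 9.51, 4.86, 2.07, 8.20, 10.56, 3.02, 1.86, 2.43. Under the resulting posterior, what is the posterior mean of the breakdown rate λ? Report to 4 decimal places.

0.3957

With a Gamma(shape α, rate β) prior on the exponential rate λ, the posterior after n observations with total T = Σxᵢ is Gamma(α+n, β+T).
Sum of observations T = 42.51 days; n = 8.
Posterior: Gamma(9.1+8, 0.7+42.51) = Gamma(17.1, 43.21).
Posterior mean of λ = α/β = 17.1/43.21 = 0.3957.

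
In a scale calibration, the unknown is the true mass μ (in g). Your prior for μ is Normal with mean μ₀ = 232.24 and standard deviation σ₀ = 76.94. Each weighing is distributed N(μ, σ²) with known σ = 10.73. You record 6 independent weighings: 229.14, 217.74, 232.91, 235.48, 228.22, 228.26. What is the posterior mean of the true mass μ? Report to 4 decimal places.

For Normal data with known variance σ², a Normal(μ₀, σ₀²) prior on μ is conjugate. Posterior precision = 1/σ₀² + n/σ²; posterior mean is the precision-weighted average of μ₀ and x̄.
Σxᵢ = 229.14 + 217.74 + 232.91 + 235.48 + 228.22 + 228.26 = 1371.75, so n·x̄ = 1371.75.
σ₀² = 76.94² = 5919.7636, σ² = 10.73² = 115.1329; σ² + n·σ₀² = 115.1329 + 6·5919.7636 = 35633.7145.
Posterior mean = (μ₀/σ₀² + n·x̄/σ²)/(1/σ₀² + n/σ²) = (σ²·μ₀ + σ₀²·n·x̄)/(σ² + n·σ₀²) = (115.1329·232.24 + 5919.7636·1371.75)/35633.7145 = 8147174.182996/35633.7145 = 228.6367.

228.6367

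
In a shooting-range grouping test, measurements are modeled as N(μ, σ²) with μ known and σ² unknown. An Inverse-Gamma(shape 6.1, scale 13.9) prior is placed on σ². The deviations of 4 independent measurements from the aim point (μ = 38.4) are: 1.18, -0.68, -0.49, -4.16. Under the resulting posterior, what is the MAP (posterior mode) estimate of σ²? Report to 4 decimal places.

2.5934

With known mean μ and an Inverse-Gamma(α, β) prior on σ², the Normal likelihood is conjugate: posterior is Inv-Gamma(α + n/2, β + Σ(xᵢ−μ)²/2).
Σ(xᵢ−μ)² = (1.18)² + (-0.68)² + (-0.49)² + (-4.16)² = 19.4005.
Posterior: Inv-Gamma(6.1 + 4/2, 13.9 + 19.4005/2) = Inv-Gamma(8.10, 23.60025).
Mode = β/(α+1) = 23.60025/9.10 = 2.5934.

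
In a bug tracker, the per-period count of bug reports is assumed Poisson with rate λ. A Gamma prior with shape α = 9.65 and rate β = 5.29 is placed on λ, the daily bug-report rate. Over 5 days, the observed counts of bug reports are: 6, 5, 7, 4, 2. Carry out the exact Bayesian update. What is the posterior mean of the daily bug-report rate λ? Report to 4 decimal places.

With a Gamma(shape α, rate β) prior, the Poisson likelihood is conjugate: the posterior is Gamma(α + ΣXᵢ, β + n).
Sum of counts S = 24 over n = 5 days.
Posterior: Gamma(α+S, β+n) = Gamma(9.65+24, 5.29+5) = Gamma(33.65, 10.29).
Posterior mean = α/β = 33.65/10.29 = 3.2702.

3.2702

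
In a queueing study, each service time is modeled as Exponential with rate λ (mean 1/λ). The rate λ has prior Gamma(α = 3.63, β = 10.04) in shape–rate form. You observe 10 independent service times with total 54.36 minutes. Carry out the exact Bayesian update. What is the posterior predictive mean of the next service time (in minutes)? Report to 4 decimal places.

5.0990

With a Gamma(shape α, rate β) prior on the exponential rate λ, the posterior after n observations with total T = Σxᵢ is Gamma(α+n, β+T).
Posterior: Gamma(3.63+10, 10.04+54.36) = Gamma(13.63, 64.40).
The predictive distribution for the next observation is Lomax; its mean is β/(α−1) = 64.40/12.63 = 5.0990.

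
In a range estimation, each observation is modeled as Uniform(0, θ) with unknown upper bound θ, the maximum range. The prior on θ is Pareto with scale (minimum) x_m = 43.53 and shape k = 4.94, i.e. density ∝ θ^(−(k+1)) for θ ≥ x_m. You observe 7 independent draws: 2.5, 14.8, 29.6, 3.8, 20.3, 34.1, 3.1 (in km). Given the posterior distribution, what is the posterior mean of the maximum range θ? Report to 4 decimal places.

47.5090

A Pareto(scale x_m, shape k) prior on the upper bound θ of Uniform(0, θ) is conjugate: posterior is Pareto(max(x_m, max xᵢ), k + n).
Sample maximum = 34.1; prior scale x_m = 43.53 → posterior scale = max = 43.53.
Posterior shape = 4.94 + 7 = 11.94.
E[θ|data] = k·x_m/(k−1) = 11.94·43.53/10.94 = 47.5090.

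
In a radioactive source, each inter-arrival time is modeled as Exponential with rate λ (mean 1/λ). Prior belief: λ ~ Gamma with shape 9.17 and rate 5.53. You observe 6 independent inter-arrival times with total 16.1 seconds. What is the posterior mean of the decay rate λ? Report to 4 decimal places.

0.7013

With a Gamma(shape α, rate β) prior on the exponential rate λ, the posterior after n observations with total T = Σxᵢ is Gamma(α+n, β+T).
Posterior: Gamma(9.17+6, 5.53+16.1) = Gamma(15.17, 21.63).
Posterior mean of λ = α/β = 15.17/21.63 = 0.7013.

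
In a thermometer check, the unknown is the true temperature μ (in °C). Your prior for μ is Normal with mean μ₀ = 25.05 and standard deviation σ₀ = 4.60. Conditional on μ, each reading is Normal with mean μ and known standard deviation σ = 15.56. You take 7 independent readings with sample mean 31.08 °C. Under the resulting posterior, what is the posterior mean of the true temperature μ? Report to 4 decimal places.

27.3388

For Normal data with known variance σ², a Normal(μ₀, σ₀²) prior on μ is conjugate. Posterior precision = 1/σ₀² + n/σ²; posterior mean is the precision-weighted average of μ₀ and x̄.
n·x̄ = 7·31.08 = 217.56.
σ₀² = 4.60² = 21.16, σ² = 15.56² = 242.1136; σ² + n·σ₀² = 242.1136 + 7·21.16 = 390.2336.
Posterior mean = (μ₀/σ₀² + n·x̄/σ²)/(1/σ₀² + n/σ²) = (σ²·μ₀ + σ₀²·n·x̄)/(σ² + n·σ₀²) = (242.1136·25.05 + 21.16·217.56)/390.2336 = 10668.51528/390.2336 = 27.3388.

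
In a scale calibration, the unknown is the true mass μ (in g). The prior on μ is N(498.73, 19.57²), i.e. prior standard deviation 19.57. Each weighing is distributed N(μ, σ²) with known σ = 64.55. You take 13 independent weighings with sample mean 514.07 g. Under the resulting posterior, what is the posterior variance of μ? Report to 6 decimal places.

For Normal data with known variance σ², a Normal(μ₀, σ₀²) prior on μ is conjugate. Posterior precision = 1/σ₀² + n/σ²; posterior mean is the precision-weighted average of μ₀ and x̄.
σ₀² = 19.57² = 382.9849, σ² = 64.55² = 4166.7025; σ² + n·σ₀² = 4166.7025 + 13·382.9849 = 9145.5062.
Posterior precision = 1/σ₀² + n/σ² = 1/382.9849 + 13/4166.7025 = (σ² + n·σ₀²)/(σ₀²σ²) = 9145.5062/(382.9849·4166.7025); posterior variance σₙ² = σ₀²σ²/(σ² + n·σ₀²) = 382.9849·4166.7025/9145.5062 = 174.488334.

174.488334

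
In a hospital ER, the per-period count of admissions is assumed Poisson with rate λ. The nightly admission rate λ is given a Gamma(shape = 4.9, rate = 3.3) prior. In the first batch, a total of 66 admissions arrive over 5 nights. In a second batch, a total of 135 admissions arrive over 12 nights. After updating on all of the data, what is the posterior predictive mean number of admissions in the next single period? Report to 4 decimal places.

10.1429

With a Gamma(shape α, rate β) prior, the Poisson likelihood is conjugate: the posterior is Gamma(α + ΣXᵢ, β + n).
After batch 1: Gamma(α+S, β+n) = Gamma(4.9+66, 3.3+5) = Gamma(70.9, 8.3).
After batch 2: Gamma(α+S, β+n) = Gamma(70.9+135, 8.3+12) = Gamma(205.9, 20.3).
The predictive distribution for one future period is NegBinom with mean α/β = 10.1429.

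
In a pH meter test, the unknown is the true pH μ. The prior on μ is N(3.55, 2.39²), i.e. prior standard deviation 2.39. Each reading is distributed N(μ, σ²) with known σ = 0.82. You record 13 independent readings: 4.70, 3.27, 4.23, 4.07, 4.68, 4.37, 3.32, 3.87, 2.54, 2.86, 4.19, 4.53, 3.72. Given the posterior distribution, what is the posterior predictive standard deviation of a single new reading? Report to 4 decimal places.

0.8507

For Normal data with known variance σ², a Normal(μ₀, σ₀²) prior on μ is conjugate. Posterior precision = 1/σ₀² + n/σ²; posterior mean is the precision-weighted average of μ₀ and x̄.
σ₀² = 2.39² = 5.7121, σ² = 0.82² = 0.6724; σ² + n·σ₀² = 0.6724 + 13·5.7121 = 74.9297.
Posterior precision = 1/σ₀² + n/σ² = 1/5.7121 + 13/0.6724 = (σ² + n·σ₀²)/(σ₀²σ²) = 74.9297/(5.7121·0.6724); posterior variance σₙ² = σ₀²σ²/(σ² + n·σ₀²) = 5.7121·0.6724/74.9297 = 0.051259.
Predictive variance for one new observation = σₙ² + σ² = 5.7121·0.6724/74.9297 + 0.6724 = σ²·(σ₀² + 74.9297)/74.9297 = 0.6724·80.6418/74.9297 = 0.723659; SD = √(0.6724·80.6418/74.9297) = 0.8507.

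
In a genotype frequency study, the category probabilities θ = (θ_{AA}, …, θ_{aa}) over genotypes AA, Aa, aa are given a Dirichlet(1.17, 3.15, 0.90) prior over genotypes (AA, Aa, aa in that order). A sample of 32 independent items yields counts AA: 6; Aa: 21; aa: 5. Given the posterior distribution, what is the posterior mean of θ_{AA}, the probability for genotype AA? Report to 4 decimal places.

0.1926

The Dirichlet prior is conjugate to the Multinomial likelihood: each posterior αⱼ = prior αⱼ + observed count nⱼ.
Posterior concentration: (7.17, 24.15, 5.90), total = 37.22.
E[θ_{AA}|data] = α_{AA}/Σα = 7.17/37.22 = 0.1926.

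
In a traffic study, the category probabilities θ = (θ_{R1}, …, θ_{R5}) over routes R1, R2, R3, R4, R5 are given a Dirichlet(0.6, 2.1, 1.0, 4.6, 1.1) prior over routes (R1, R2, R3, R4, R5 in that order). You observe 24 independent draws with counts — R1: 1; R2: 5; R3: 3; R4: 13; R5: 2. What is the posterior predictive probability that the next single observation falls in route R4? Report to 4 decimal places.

0.5269

The Dirichlet prior is conjugate to the Multinomial likelihood: each posterior αⱼ = prior αⱼ + observed count nⱼ.
Posterior concentration: (1.6, 7.1, 4.0, 17.6, 3.1), total = 33.4.
P(next = R4 | data) = α_{R4}/Σα = 0.5269.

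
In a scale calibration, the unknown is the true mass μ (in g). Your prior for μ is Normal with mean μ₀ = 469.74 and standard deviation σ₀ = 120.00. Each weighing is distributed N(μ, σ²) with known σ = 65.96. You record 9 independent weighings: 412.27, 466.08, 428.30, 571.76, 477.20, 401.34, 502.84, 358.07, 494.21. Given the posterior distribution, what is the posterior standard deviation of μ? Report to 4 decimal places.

21.6267

For Normal data with known variance σ², a Normal(μ₀, σ₀²) prior on μ is conjugate. Posterior precision = 1/σ₀² + n/σ²; posterior mean is the precision-weighted average of μ₀ and x̄.
σ₀² = 120.00² = 14400, σ² = 65.96² = 4350.7216; σ² + n·σ₀² = 4350.7216 + 9·14400 = 133950.7216.
Posterior precision = 1/σ₀² + n/σ² = 1/14400 + 9/4350.7216 = (σ² + n·σ₀²)/(σ₀²σ²) = 133950.7216/(14400·4350.7216); posterior variance σₙ² = σ₀²σ²/(σ² + n·σ₀²) = 14400·4350.7216/133950.7216 = 467.712232.
Posterior SD = √σₙ² = √(14400·4350.7216/133950.7216) = 21.6267.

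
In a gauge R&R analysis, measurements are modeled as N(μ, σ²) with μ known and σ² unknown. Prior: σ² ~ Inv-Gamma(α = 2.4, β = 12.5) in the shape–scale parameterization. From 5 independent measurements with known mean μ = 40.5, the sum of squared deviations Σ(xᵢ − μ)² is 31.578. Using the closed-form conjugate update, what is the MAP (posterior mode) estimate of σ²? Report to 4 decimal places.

With known mean μ and an Inverse-Gamma(α, β) prior on σ², the Normal likelihood is conjugate: posterior is Inv-Gamma(α + n/2, β + Σ(xᵢ−μ)²/2).
Posterior: Inv-Gamma(2.4 + 5/2, 12.5 + 31.578/2) = Inv-Gamma(4.90, 28.2890).
Mode = β/(α+1) = 28.2890/5.90 = 4.7947.

4.7947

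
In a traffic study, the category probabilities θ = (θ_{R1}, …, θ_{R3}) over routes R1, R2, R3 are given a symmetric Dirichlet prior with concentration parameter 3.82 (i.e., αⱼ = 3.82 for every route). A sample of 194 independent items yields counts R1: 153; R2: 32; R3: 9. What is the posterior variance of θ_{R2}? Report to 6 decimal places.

0.000697

The Dirichlet prior is conjugate to the Multinomial likelihood: each posterior αⱼ = prior αⱼ + observed count nⱼ.
Posterior concentration: (156.82, 35.82, 12.82), total = 205.46.
Var[θ_j] = α_j(Σα−α_j)/((Σα)²(Σα+1)) = 35.82·169.64/(205.46²·206.46) = 0.000697.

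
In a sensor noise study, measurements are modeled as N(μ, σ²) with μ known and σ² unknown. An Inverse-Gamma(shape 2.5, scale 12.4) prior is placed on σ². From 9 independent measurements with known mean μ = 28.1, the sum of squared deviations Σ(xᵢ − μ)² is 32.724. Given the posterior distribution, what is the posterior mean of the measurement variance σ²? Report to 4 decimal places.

With known mean μ and an Inverse-Gamma(α, β) prior on σ², the Normal likelihood is conjugate: posterior is Inv-Gamma(α + n/2, β + Σ(xᵢ−μ)²/2).
Posterior: Inv-Gamma(2.5 + 9/2, 12.4 + 32.724/2) = Inv-Gamma(7.00, 28.7620).
E[σ²|data] = β/(α−1) = 28.7620/6.00 = 4.7937.

4.7937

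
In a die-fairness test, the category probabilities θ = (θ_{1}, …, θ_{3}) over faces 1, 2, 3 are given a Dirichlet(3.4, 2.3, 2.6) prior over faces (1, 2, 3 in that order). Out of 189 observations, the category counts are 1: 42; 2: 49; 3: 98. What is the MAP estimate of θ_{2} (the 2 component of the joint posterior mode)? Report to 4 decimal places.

0.2589

The Dirichlet prior is conjugate to the Multinomial likelihood: each posterior αⱼ = prior αⱼ + observed count nⱼ.
Posterior concentration: (45.4, 51.3, 100.6), total = 197.3.
Joint mode component: (α_{2}−1)/(Σα−K) = 50.3/194.3 = 0.2589.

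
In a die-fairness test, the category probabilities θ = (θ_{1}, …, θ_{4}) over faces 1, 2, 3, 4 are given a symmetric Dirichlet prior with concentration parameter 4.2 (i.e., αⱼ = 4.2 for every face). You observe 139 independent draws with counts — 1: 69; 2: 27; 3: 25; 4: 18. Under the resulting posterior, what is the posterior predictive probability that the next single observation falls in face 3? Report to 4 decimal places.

The Dirichlet prior is conjugate to the Multinomial likelihood: each posterior αⱼ = prior αⱼ + observed count nⱼ.
Posterior concentration: (73.2, 31.2, 29.2, 22.2), total = 155.8.
P(next = 3 | data) = α_{3}/Σα = 0.1874.

0.1874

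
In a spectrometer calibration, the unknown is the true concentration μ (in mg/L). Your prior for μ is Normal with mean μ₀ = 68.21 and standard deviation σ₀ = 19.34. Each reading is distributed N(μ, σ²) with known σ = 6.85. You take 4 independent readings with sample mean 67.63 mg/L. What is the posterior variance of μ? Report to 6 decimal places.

11.373913

For Normal data with known variance σ², a Normal(μ₀, σ₀²) prior on μ is conjugate. Posterior precision = 1/σ₀² + n/σ²; posterior mean is the precision-weighted average of μ₀ and x̄.
σ₀² = 19.34² = 374.0356, σ² = 6.85² = 46.9225; σ² + n·σ₀² = 46.9225 + 4·374.0356 = 1543.0649.
Posterior precision = 1/σ₀² + n/σ² = 1/374.0356 + 4/46.9225 = (σ² + n·σ₀²)/(σ₀²σ²) = 1543.0649/(374.0356·46.9225); posterior variance σₙ² = σ₀²σ²/(σ² + n·σ₀²) = 374.0356·46.9225/1543.0649 = 11.373913.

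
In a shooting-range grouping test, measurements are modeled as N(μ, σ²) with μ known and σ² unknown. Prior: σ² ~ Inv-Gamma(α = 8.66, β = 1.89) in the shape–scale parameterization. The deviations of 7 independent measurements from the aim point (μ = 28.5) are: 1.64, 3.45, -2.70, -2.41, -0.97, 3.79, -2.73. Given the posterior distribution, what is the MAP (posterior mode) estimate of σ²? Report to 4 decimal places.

2.0603

With known mean μ and an Inverse-Gamma(α, β) prior on σ², the Normal likelihood is conjugate: posterior is Inv-Gamma(α + n/2, β + Σ(xᵢ−μ)²/2).
Σ(xᵢ−μ)² = (1.64)² + (3.45)² + (-2.70)² + (-2.41)² + (-0.97)² + (3.79)² + (-2.73)² = 50.4481.
Posterior: Inv-Gamma(8.66 + 7/2, 1.89 + 50.4481/2) = Inv-Gamma(12.16, 27.11405).
Mode = β/(α+1) = 27.11405/13.16 = 2.0603.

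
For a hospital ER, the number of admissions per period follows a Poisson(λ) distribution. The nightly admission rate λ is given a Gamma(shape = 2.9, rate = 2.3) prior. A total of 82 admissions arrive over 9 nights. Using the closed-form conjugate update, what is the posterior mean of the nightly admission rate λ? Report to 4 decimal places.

With a Gamma(shape α, rate β) prior, the Poisson likelihood is conjugate: the posterior is Gamma(α + ΣXᵢ, β + n).
Posterior: Gamma(α+S, β+n) = Gamma(2.9+82, 2.3+9) = Gamma(84.9, 11.3).
Posterior mean = α/β = 84.9/11.3 = 7.5133.

7.5133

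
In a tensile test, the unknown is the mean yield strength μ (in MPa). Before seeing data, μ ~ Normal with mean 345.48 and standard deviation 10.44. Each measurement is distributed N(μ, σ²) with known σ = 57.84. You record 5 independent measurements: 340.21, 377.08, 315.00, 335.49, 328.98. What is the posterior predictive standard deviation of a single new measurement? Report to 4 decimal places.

For Normal data with known variance σ², a Normal(μ₀, σ₀²) prior on μ is conjugate. Posterior precision = 1/σ₀² + n/σ²; posterior mean is the precision-weighted average of μ₀ and x̄.
σ₀² = 10.44² = 108.9936, σ² = 57.84² = 3345.4656; σ² + n·σ₀² = 3345.4656 + 5·108.9936 = 3890.4336.
Posterior precision = 1/σ₀² + n/σ² = 1/108.9936 + 5/3345.4656 = (σ² + n·σ₀²)/(σ₀²σ²) = 3890.4336/(108.9936·3345.4656); posterior variance σₙ² = σ₀²σ²/(σ² + n·σ₀²) = 108.9936·3345.4656/3890.4336 = 93.725887.
Predictive variance for one new observation = σₙ² + σ² = 108.9936·3345.4656/3890.4336 + 3345.4656 = σ²·(σ₀² + 3890.4336)/3890.4336 = 3345.4656·3999.4272/3890.4336 = 3439.191487; SD = √(3345.4656·3999.4272/3890.4336) = 58.6446.

58.6446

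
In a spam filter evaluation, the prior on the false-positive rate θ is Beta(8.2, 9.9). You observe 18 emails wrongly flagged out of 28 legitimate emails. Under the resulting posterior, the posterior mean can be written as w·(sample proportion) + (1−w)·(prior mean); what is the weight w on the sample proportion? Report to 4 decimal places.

0.6074

The Beta prior is conjugate to a Binomial/Bernoulli likelihood; the update adds successes to α and failures to β.
Posterior mean = (α₀+k)/(α₀+β₀+n) = [n/(α₀+β₀+n)]·(k/n) + [(α₀+β₀)/(α₀+β₀+n)]·α₀/(α₀+β₀), so only n and the prior enter the weight.
The weight on the data is w = n/(α₀+β₀+n) = 28/(8.2+9.9+28) = 28/46.1 = 0.6074.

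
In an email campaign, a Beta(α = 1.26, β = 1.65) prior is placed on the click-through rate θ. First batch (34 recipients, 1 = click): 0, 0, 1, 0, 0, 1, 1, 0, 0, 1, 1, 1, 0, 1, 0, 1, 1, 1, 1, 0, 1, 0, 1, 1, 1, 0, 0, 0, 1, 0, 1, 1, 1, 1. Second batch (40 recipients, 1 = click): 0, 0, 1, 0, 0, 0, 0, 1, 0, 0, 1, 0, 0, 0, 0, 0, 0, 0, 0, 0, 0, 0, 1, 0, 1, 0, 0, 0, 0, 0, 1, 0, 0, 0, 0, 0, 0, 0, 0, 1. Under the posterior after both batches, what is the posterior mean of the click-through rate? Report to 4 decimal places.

The Beta prior is conjugate to a Binomial/Bernoulli likelihood; the update adds successes to α and failures to β.
After batch 1: Beta(1.26+20, 1.65+14) = Beta(21.26, 15.65).
After batch 2: Beta(21.26+7, 15.65+33) = Beta(28.26, 48.65).
Posterior mean = α/(α+β) = 28.26/76.91 = 0.3674.

0.3674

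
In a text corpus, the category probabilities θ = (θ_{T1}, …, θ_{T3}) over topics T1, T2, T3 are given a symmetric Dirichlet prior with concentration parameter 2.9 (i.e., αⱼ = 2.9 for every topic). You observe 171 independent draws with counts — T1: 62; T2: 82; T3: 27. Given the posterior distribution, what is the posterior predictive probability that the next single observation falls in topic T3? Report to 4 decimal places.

The Dirichlet prior is conjugate to the Multinomial likelihood: each posterior αⱼ = prior αⱼ + observed count nⱼ.
Posterior concentration: (64.9, 84.9, 29.9), total = 179.7.
P(next = T3 | data) = α_{T3}/Σα = 0.1664.

0.1664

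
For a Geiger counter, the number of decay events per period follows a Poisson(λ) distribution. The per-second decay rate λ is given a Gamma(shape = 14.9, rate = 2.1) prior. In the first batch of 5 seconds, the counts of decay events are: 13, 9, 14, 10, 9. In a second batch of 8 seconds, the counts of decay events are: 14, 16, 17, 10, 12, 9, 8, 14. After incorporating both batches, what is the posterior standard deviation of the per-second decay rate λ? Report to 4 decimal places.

With a Gamma(shape α, rate β) prior, the Poisson likelihood is conjugate: the posterior is Gamma(α + ΣXᵢ, β + n).
Batch 1: sum of counts S = 55 over n = 5 seconds.
After batch 1: Gamma(α+S, β+n) = Gamma(14.9+55, 2.1+5) = Gamma(69.9, 7.1).
Batch 2: sum of counts S = 100 over n = 8 seconds.
After batch 2: Gamma(α+S, β+n) = Gamma(69.9+100, 7.1+8) = Gamma(169.9, 15.1).
SD = √α/β = √169.9/15.1 = 0.8632.

0.8632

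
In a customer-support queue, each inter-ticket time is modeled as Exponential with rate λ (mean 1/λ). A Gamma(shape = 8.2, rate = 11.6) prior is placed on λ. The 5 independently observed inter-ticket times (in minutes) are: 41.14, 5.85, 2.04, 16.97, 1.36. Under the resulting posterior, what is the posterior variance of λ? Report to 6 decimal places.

With a Gamma(shape α, rate β) prior on the exponential rate λ, the posterior after n observations with total T = Σxᵢ is Gamma(α+n, β+T).
Sum of observations T = 67.36 minutes; n = 5.
Posterior: Gamma(8.2+5, 11.6+67.36) = Gamma(13.2, 78.96).
Var = α/β² = 0.002117.

0.002117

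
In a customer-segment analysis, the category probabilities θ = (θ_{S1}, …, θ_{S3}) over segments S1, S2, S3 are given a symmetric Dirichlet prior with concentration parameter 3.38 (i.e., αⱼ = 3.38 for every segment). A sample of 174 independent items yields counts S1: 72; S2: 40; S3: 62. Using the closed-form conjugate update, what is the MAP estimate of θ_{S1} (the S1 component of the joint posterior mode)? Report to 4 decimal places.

0.4106

The Dirichlet prior is conjugate to the Multinomial likelihood: each posterior αⱼ = prior αⱼ + observed count nⱼ.
Posterior concentration: (75.38, 43.38, 65.38), total = 184.14.
Joint mode component: (α_{S1}−1)/(Σα−K) = 74.38/181.14 = 0.4106.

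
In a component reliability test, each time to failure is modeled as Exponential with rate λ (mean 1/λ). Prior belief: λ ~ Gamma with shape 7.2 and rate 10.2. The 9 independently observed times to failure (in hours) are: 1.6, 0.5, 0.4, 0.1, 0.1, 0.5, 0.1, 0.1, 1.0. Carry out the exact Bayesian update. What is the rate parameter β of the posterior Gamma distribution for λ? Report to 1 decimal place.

With a Gamma(shape α, rate β) prior on the exponential rate λ, the posterior after n observations with total T = Σxᵢ is Gamma(α+n, β+T).
Sum of observations T = 4.4 hours; n = 9.
Posterior: Gamma(7.2+9, 10.2+4.4) = Gamma(16.2, 14.6).
Posterior β = 14.6.

14.6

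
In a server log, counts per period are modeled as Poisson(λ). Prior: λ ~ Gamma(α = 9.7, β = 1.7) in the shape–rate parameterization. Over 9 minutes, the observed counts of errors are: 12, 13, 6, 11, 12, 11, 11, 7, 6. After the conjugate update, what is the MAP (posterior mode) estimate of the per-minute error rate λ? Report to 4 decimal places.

With a Gamma(shape α, rate β) prior, the Poisson likelihood is conjugate: the posterior is Gamma(α + ΣXᵢ, β + n).
Sum of counts S = 89 over n = 9 minutes.
Posterior: Gamma(α+S, β+n) = Gamma(9.7+89, 1.7+9) = Gamma(98.7, 10.7).
Mode of Gamma(α,β) for α≥1 is (α−1)/β = 97.7/10.7 = 9.1308.

9.1308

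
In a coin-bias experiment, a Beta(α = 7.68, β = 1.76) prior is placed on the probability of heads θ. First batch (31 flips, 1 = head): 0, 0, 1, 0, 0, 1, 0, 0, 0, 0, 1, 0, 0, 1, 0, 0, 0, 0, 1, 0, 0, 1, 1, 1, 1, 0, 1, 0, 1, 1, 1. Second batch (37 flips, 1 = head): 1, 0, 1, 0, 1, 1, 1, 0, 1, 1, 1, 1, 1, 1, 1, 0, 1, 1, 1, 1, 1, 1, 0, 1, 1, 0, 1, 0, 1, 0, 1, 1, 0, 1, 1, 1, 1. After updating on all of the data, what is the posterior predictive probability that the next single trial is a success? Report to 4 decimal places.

The Beta prior is conjugate to a Binomial/Bernoulli likelihood; the update adds successes to α and failures to β.
After batch 1: Beta(7.68+13, 1.76+18) = Beta(20.68, 19.76).
After batch 2: Beta(20.68+28, 19.76+9) = Beta(48.68, 28.76).
For a single future Bernoulli trial, P(success | data) = α/(α+β) = 0.6286.

0.6286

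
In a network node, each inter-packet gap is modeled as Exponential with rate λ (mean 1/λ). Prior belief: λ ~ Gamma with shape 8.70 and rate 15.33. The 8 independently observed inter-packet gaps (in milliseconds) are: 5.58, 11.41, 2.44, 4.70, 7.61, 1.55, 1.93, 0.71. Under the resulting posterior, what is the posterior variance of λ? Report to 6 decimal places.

0.006356

With a Gamma(shape α, rate β) prior on the exponential rate λ, the posterior after n observations with total T = Σxᵢ is Gamma(α+n, β+T).
Sum of observations T = 35.93 milliseconds; n = 8.
Posterior: Gamma(8.70+8, 15.33+35.93) = Gamma(16.70, 51.26).
Var = α/β² = 0.006356.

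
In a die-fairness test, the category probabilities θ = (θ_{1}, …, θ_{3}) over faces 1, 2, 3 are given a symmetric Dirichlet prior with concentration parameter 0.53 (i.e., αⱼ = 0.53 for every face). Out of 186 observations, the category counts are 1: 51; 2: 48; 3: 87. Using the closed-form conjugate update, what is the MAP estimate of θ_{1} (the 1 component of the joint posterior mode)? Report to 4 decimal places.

The Dirichlet prior is conjugate to the Multinomial likelihood: each posterior αⱼ = prior αⱼ + observed count nⱼ.
Posterior concentration: (51.53, 48.53, 87.53), total = 187.59.
Joint mode component: (α_{1}−1)/(Σα−K) = 50.53/184.59 = 0.2737.

0.2737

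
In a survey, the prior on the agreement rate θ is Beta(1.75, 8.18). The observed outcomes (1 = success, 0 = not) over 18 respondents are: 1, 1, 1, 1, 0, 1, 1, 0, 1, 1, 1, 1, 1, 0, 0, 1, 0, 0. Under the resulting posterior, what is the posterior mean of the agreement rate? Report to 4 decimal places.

0.4923

The Beta prior is conjugate to a Binomial/Bernoulli likelihood; the update adds successes to α and failures to β.
Posterior: Beta(α+k, β+n−k) = Beta(1.75+12, 8.18+6) = Beta(13.75, 14.18).
Posterior mean = α/(α+β) = 13.75/27.93 = 0.4923.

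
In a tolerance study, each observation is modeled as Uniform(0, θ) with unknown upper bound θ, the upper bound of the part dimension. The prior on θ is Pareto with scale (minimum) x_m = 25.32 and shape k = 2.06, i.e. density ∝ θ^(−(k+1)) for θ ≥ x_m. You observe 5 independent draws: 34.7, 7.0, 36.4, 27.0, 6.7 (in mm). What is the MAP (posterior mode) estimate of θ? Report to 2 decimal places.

A Pareto(scale x_m, shape k) prior on the upper bound θ of Uniform(0, θ) is conjugate: posterior is Pareto(max(x_m, max xᵢ), k + n).
Sample maximum = 36.4; prior scale x_m = 25.32 → posterior scale = max = 36.40.
Posterior shape = 2.06 + 5 = 7.06.
The Pareto density is decreasing on [x_m, ∞), so the mode is x_m = 36.40.

36.40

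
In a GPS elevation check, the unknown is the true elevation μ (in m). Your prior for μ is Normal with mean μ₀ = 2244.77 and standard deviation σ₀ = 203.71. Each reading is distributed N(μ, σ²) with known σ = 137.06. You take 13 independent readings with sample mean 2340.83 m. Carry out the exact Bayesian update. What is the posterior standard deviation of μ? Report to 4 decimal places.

37.3685

For Normal data with known variance σ², a Normal(μ₀, σ₀²) prior on μ is conjugate. Posterior precision = 1/σ₀² + n/σ²; posterior mean is the precision-weighted average of μ₀ and x̄.
σ₀² = 203.71² = 41497.7641, σ² = 137.06² = 18785.4436; σ² + n·σ₀² = 18785.4436 + 13·41497.7641 = 558256.3769.
Posterior precision = 1/σ₀² + n/σ² = 1/41497.7641 + 13/18785.4436 = (σ² + n·σ₀²)/(σ₀²σ²) = 558256.3769/(41497.7641·18785.4436); posterior variance σₙ² = σ₀²σ²/(σ² + n·σ₀²) = 41497.7641·18785.4436/558256.3769 = 1396.408423.
Posterior SD = √σₙ² = √(41497.7641·18785.4436/558256.3769) = 37.3685.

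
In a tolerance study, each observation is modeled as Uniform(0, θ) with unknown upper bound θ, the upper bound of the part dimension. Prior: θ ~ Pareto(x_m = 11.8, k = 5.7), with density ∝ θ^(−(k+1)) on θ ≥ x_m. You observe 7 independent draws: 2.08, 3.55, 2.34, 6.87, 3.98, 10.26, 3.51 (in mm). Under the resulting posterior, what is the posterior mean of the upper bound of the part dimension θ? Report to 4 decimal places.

A Pareto(scale x_m, shape k) prior on the upper bound θ of Uniform(0, θ) is conjugate: posterior is Pareto(max(x_m, max xᵢ), k + n).
Sample maximum = 10.26; prior scale x_m = 11.8 → posterior scale = max = 11.80.
Posterior shape = 5.7 + 7 = 12.7.
E[θ|data] = k·x_m/(k−1) = 12.7·11.80/11.7 = 12.8085.

12.8085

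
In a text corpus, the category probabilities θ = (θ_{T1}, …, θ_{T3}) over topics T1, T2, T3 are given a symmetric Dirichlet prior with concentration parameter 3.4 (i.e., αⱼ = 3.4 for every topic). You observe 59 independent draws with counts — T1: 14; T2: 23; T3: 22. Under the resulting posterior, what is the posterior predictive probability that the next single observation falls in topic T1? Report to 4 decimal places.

The Dirichlet prior is conjugate to the Multinomial likelihood: each posterior αⱼ = prior αⱼ + observed count nⱼ.
Posterior concentration: (17.4, 26.4, 25.4), total = 69.2.
P(next = T1 | data) = α_{T1}/Σα = 0.2514.

0.2514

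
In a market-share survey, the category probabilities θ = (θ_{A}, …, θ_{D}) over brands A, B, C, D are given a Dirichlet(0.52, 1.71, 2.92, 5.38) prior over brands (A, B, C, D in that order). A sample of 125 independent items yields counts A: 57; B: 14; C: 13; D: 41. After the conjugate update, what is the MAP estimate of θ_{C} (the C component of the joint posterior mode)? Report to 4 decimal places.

The Dirichlet prior is conjugate to the Multinomial likelihood: each posterior αⱼ = prior αⱼ + observed count nⱼ.
Posterior concentration: (57.52, 15.71, 15.92, 46.38), total = 135.53.
Joint mode component: (α_{C}−1)/(Σα−K) = 14.92/131.53 = 0.1134.

0.1134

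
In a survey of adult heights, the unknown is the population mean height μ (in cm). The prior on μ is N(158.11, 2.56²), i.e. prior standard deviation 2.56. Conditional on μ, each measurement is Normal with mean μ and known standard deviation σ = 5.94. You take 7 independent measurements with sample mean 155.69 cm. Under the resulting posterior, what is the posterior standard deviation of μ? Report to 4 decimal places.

For Normal data with known variance σ², a Normal(μ₀, σ₀²) prior on μ is conjugate. Posterior precision = 1/σ₀² + n/σ²; posterior mean is the precision-weighted average of μ₀ and x̄.
σ₀² = 2.56² = 6.5536, σ² = 5.94² = 35.2836; σ² + n·σ₀² = 35.2836 + 7·6.5536 = 81.1588.
Posterior precision = 1/σ₀² + n/σ² = 1/6.5536 + 7/35.2836 = (σ² + n·σ₀²)/(σ₀²σ²) = 81.1588/(6.5536·35.2836); posterior variance σₙ² = σ₀²σ²/(σ² + n·σ₀²) = 6.5536·35.2836/81.1588 = 2.849162.
Posterior SD = √σₙ² = √(6.5536·35.2836/81.1588) = 1.6879.

1.6879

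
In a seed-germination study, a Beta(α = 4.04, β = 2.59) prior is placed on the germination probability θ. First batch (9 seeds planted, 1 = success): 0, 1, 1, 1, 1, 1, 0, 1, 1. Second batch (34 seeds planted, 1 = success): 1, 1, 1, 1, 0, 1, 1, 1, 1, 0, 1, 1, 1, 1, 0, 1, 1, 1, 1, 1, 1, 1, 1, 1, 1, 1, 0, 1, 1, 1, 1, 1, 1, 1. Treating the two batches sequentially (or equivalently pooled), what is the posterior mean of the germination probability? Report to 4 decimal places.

The Beta prior is conjugate to a Binomial/Bernoulli likelihood; the update adds successes to α and failures to β.
After batch 1: Beta(4.04+7, 2.59+2) = Beta(11.04, 4.59).
After batch 2: Beta(11.04+30, 4.59+4) = Beta(41.04, 8.59).
Posterior mean = α/(α+β) = 41.04/49.63 = 0.8269.

0.8269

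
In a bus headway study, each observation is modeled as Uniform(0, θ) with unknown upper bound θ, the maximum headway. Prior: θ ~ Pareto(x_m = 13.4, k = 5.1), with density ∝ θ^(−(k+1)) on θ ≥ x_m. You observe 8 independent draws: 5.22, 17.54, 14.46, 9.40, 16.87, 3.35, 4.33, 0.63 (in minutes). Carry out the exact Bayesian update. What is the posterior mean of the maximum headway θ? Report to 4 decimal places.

18.9896

A Pareto(scale x_m, shape k) prior on the upper bound θ of Uniform(0, θ) is conjugate: posterior is Pareto(max(x_m, max xᵢ), k + n).
Sample maximum = 17.54; prior scale x_m = 13.4 → posterior scale = max = 17.54.
Posterior shape = 5.1 + 8 = 13.1.
E[θ|data] = k·x_m/(k−1) = 13.1·17.54/12.1 = 18.9896.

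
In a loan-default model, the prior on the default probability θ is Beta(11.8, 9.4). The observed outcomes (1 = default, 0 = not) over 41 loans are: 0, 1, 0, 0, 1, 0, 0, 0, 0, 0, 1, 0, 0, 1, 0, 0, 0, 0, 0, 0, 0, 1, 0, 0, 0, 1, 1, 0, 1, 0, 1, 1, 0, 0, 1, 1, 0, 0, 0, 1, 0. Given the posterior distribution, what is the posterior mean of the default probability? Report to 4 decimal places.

0.3987

The Beta prior is conjugate to a Binomial/Bernoulli likelihood; the update adds successes to α and failures to β.
Posterior: Beta(α+k, β+n−k) = Beta(11.8+13, 9.4+28) = Beta(24.8, 37.4).
Posterior mean = α/(α+β) = 24.8/62.2 = 0.3987.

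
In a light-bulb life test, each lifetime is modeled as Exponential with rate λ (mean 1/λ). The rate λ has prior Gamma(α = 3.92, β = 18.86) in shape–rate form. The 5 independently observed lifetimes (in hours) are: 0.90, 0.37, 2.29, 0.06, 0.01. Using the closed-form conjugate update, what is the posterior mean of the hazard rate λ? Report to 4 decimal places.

0.3966

With a Gamma(shape α, rate β) prior on the exponential rate λ, the posterior after n observations with total T = Σxᵢ is Gamma(α+n, β+T).
Sum of observations T = 3.63 hours; n = 5.
Posterior: Gamma(3.92+5, 18.86+3.63) = Gamma(8.92, 22.49).
Posterior mean of λ = α/β = 8.92/22.49 = 0.3966.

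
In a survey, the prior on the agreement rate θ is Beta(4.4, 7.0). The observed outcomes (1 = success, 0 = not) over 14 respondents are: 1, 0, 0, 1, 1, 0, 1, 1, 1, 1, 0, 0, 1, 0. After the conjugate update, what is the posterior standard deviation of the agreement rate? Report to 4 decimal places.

The Beta prior is conjugate to a Binomial/Bernoulli likelihood; the update adds successes to α and failures to β.
Posterior: Beta(α+k, β+n−k) = Beta(4.4+8, 7.0+6) = Beta(12.4, 13.0).
Var = αβ/((α+β)²(α+β+1)) = 12.4·13.0/(25.4²·26.4) = 0.00946441; SD = √0.00946441 = 0.0973.

0.0973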